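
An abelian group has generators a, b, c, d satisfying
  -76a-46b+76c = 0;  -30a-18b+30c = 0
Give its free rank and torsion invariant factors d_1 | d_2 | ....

rank_ℚ(R)=2; free=4−2=2
SNF(R) diag = [2, 6] → torsion [2, 6]

Answer: M ≅ ℤ^2 ⊕ ℤ/2 ⊕ ℤ/6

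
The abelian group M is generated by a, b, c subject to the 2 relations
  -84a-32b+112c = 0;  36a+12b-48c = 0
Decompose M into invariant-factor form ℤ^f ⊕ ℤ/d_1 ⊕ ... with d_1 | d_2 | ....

Answer: M ≅ ℤ^1 ⊕ ℤ/4 ⊕ ℤ/12

Derivation:
rank_ℚ(R)=2; free=3−2=1
SNF(R) diag = [4, 12] → torsion [4, 12]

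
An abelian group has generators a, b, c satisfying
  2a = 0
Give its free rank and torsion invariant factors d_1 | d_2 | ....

Answer: M ≅ ℤ^2 ⊕ ℤ/2

Derivation:
rank_ℚ(R)=1; free=3−1=2
SNF(R) diag = [2] → torsion [2]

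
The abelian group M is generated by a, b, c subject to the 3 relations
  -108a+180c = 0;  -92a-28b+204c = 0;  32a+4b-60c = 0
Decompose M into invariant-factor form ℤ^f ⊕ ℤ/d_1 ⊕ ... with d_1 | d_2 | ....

rank_ℚ(R)=3; free=3−3=0
SNF(R) diag = [4, 12, 36] → torsion [4, 12, 36]

Answer: M ≅ ℤ/4 ⊕ ℤ/12 ⊕ ℤ/36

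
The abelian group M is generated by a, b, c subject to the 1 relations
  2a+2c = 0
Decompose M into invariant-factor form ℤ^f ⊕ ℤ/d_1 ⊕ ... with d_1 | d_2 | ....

Answer: M ≅ ℤ^2 ⊕ ℤ/2

Derivation:
rank_ℚ(R)=1; free=3−1=2
SNF(R) diag = [2] → torsion [2]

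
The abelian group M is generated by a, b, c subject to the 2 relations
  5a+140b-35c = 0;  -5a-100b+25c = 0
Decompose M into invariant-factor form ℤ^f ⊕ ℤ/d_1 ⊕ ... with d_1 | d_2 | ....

rank_ℚ(R)=2; free=3−2=1
SNF(R) diag = [5, 10] → torsion [5, 10]

Answer: M ≅ ℤ^1 ⊕ ℤ/5 ⊕ ℤ/10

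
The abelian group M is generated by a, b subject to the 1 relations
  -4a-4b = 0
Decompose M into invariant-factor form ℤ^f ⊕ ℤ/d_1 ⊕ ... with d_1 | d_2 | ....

rank_ℚ(R)=1; free=2−1=1
SNF(R) diag = [4] → torsion [4]

Answer: M ≅ ℤ^1 ⊕ ℤ/4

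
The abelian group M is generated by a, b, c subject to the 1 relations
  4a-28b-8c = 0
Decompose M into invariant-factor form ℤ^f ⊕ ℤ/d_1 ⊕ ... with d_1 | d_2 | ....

Answer: M ≅ ℤ^2 ⊕ ℤ/4

Derivation:
rank_ℚ(R)=1; free=3−1=2
SNF(R) diag = [4] → torsion [4]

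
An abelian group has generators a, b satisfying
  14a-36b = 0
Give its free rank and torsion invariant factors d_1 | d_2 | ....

rank_ℚ(R)=1; free=2−1=1
SNF(R) diag = [2] → torsion [2]

Answer: M ≅ ℤ^1 ⊕ ℤ/2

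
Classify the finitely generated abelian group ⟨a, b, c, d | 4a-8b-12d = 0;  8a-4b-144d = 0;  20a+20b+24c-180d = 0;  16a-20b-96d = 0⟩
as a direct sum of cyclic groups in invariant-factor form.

Answer: M ≅ ℤ/4 ⊕ ℤ/12 ⊕ ℤ/24 ⊕ ℤ/72

Derivation:
rank_ℚ(R)=4; free=4−4=0
SNF(R) diag = [4, 12, 24, 72] → torsion [4, 12, 24, 72]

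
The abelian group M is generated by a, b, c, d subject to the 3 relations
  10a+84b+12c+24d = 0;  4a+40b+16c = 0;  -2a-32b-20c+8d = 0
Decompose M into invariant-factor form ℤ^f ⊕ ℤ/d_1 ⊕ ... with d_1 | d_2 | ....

Answer: M ≅ ℤ^1 ⊕ ℤ/2 ⊕ ℤ/4 ⊕ ℤ/8

Derivation:
rank_ℚ(R)=3; free=4−3=1
SNF(R) diag = [2, 4, 8] → torsion [2, 4, 8]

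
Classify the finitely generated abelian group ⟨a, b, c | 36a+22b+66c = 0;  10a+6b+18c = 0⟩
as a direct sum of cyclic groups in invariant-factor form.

Answer: M ≅ ℤ^1 ⊕ ℤ/2 ⊕ ℤ/2

Derivation:
rank_ℚ(R)=2; free=3−2=1
SNF(R) diag = [2, 2] → torsion [2, 2]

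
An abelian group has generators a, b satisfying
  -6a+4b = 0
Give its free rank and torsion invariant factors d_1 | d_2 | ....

rank_ℚ(R)=1; free=2−1=1
SNF(R) diag = [2] → torsion [2]

Answer: M ≅ ℤ^1 ⊕ ℤ/2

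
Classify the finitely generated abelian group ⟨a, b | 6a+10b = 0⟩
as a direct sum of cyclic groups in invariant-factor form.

rank_ℚ(R)=1; free=2−1=1
SNF(R) diag = [2] → torsion [2]

Answer: M ≅ ℤ^1 ⊕ ℤ/2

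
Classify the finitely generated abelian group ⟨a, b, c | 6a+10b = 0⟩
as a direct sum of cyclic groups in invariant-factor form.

rank_ℚ(R)=1; free=3−1=2
SNF(R) diag = [2] → torsion [2]

Answer: M ≅ ℤ^2 ⊕ ℤ/2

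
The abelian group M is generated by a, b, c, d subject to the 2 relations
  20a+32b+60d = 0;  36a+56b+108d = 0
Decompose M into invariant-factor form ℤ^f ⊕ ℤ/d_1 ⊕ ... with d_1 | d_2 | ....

rank_ℚ(R)=2; free=4−2=2
SNF(R) diag = [4, 8] → torsion [4, 8]

Answer: M ≅ ℤ^2 ⊕ ℤ/4 ⊕ ℤ/8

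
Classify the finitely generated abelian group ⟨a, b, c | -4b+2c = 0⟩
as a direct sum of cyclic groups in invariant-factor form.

rank_ℚ(R)=1; free=3−1=2
SNF(R) diag = [2] → torsion [2]

Answer: M ≅ ℤ^2 ⊕ ℤ/2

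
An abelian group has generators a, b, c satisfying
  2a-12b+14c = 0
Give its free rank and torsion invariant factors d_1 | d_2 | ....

Answer: M ≅ ℤ^2 ⊕ ℤ/2

Derivation:
rank_ℚ(R)=1; free=3−1=2
SNF(R) diag = [2] → torsion [2]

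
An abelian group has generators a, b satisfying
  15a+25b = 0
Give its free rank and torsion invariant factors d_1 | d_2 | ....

rank_ℚ(R)=1; free=2−1=1
SNF(R) diag = [5] → torsion [5]

Answer: M ≅ ℤ^1 ⊕ ℤ/5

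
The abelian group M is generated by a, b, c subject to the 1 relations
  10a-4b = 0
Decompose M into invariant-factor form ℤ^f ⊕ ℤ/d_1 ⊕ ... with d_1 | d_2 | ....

Answer: M ≅ ℤ^2 ⊕ ℤ/2

Derivation:
rank_ℚ(R)=1; free=3−1=2
SNF(R) diag = [2] → torsion [2]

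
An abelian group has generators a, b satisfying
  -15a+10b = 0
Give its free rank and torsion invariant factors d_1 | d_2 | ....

Answer: M ≅ ℤ^1 ⊕ ℤ/5

Derivation:
rank_ℚ(R)=1; free=2−1=1
SNF(R) diag = [5] → torsion [5]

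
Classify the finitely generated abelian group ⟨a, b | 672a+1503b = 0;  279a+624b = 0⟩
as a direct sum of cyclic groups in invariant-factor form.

Answer: M ≅ ℤ/3 ⊕ ℤ/3

Derivation:
rank_ℚ(R)=2; free=2−2=0
SNF(R) diag = [3, 3] → torsion [3, 3]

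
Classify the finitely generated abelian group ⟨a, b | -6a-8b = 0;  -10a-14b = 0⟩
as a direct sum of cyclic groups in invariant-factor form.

rank_ℚ(R)=2; free=2−2=0
SNF(R) diag = [2, 2] → torsion [2, 2]

Answer: M ≅ ℤ/2 ⊕ ℤ/2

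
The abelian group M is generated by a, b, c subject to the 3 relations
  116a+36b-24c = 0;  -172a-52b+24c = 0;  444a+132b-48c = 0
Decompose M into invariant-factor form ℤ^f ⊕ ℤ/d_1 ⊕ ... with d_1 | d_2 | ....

rank_ℚ(R)=3; free=3−3=0
SNF(R) diag = [4, 8, 24] → torsion [4, 8, 24]

Answer: M ≅ ℤ/4 ⊕ ℤ/8 ⊕ ℤ/24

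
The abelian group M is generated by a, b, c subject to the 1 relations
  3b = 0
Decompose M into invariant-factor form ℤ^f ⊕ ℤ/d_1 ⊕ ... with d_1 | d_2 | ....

rank_ℚ(R)=1; free=3−1=2
SNF(R) diag = [3] → torsion [3]

Answer: M ≅ ℤ^2 ⊕ ℤ/3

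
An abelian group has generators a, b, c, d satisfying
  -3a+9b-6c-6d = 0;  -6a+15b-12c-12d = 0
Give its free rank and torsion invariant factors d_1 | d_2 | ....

rank_ℚ(R)=2; free=4−2=2
SNF(R) diag = [3, 3] → torsion [3, 3]

Answer: M ≅ ℤ^2 ⊕ ℤ/3 ⊕ ℤ/3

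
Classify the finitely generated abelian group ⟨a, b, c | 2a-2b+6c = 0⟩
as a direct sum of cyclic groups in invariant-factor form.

rank_ℚ(R)=1; free=3−1=2
SNF(R) diag = [2] → torsion [2]

Answer: M ≅ ℤ^2 ⊕ ℤ/2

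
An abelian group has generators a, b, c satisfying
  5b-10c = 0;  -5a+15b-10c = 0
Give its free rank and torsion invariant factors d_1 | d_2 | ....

rank_ℚ(R)=2; free=3−2=1
SNF(R) diag = [5, 5] → torsion [5, 5]

Answer: M ≅ ℤ^1 ⊕ ℤ/5 ⊕ ℤ/5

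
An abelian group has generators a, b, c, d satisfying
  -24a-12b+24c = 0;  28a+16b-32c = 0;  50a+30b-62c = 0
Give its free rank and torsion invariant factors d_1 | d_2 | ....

rank_ℚ(R)=3; free=4−3=1
SNF(R) diag = [2, 4, 12] → torsion [2, 4, 12]

Answer: M ≅ ℤ^1 ⊕ ℤ/2 ⊕ ℤ/4 ⊕ ℤ/12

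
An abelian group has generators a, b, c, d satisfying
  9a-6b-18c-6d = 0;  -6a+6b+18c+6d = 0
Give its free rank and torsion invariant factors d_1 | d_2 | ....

rank_ℚ(R)=2; free=4−2=2
SNF(R) diag = [3, 6] → torsion [3, 6]

Answer: M ≅ ℤ^2 ⊕ ℤ/3 ⊕ ℤ/6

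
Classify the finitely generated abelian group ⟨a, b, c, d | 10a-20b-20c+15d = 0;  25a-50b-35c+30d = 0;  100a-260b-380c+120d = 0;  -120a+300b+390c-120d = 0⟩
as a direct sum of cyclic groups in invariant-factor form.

rank_ℚ(R)=4; free=4−4=0
SNF(R) diag = [5, 15, 30, 60] → torsion [5, 15, 30, 60]

Answer: M ≅ ℤ/5 ⊕ ℤ/15 ⊕ ℤ/30 ⊕ ℤ/60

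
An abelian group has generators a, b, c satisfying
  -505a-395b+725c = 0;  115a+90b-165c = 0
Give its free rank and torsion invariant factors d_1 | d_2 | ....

rank_ℚ(R)=2; free=3−2=1
SNF(R) diag = [5, 5] → torsion [5, 5]

Answer: M ≅ ℤ^1 ⊕ ℤ/5 ⊕ ℤ/5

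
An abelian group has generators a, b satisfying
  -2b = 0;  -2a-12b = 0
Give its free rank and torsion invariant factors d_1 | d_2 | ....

rank_ℚ(R)=2; free=2−2=0
SNF(R) diag = [2, 2] → torsion [2, 2]

Answer: M ≅ ℤ/2 ⊕ ℤ/2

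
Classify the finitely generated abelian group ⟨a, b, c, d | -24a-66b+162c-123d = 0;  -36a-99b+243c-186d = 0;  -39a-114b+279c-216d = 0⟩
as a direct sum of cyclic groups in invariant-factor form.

rank_ℚ(R)=3; free=4−3=1
SNF(R) diag = [3, 3, 9] → torsion [3, 3, 9]

Answer: M ≅ ℤ^1 ⊕ ℤ/3 ⊕ ℤ/3 ⊕ ℤ/9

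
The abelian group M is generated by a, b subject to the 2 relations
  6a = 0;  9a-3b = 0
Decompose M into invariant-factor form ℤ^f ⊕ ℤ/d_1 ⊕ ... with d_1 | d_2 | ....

rank_ℚ(R)=2; free=2−2=0
SNF(R) diag = [3, 6] → torsion [3, 6]

Answer: M ≅ ℤ/3 ⊕ ℤ/6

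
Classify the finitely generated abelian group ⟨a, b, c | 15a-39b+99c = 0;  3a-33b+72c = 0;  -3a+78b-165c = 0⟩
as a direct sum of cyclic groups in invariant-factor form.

Answer: M ≅ ℤ/3 ⊕ ℤ/3 ⊕ ℤ/9

Derivation:
rank_ℚ(R)=3; free=3−3=0
SNF(R) diag = [3, 3, 9] → torsion [3, 3, 9]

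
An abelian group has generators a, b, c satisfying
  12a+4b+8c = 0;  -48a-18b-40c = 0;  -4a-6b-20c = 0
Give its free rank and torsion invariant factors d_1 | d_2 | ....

Answer: M ≅ ℤ/2 ⊕ ℤ/4 ⊕ ℤ/4

Derivation:
rank_ℚ(R)=3; free=3−3=0
SNF(R) diag = [2, 4, 4] → torsion [2, 4, 4]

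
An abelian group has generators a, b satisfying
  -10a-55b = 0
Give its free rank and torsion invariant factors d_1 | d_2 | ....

rank_ℚ(R)=1; free=2−1=1
SNF(R) diag = [5] → torsion [5]

Answer: M ≅ ℤ^1 ⊕ ℤ/5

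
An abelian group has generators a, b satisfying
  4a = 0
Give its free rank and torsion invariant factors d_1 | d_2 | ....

rank_ℚ(R)=1; free=2−1=1
SNF(R) diag = [4] → torsion [4]

Answer: M ≅ ℤ^1 ⊕ ℤ/4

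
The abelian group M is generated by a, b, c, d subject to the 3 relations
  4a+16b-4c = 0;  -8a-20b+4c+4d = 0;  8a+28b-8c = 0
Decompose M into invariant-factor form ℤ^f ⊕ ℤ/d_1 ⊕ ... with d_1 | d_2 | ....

rank_ℚ(R)=3; free=4−3=1
SNF(R) diag = [4, 4, 4] → torsion [4, 4, 4]

Answer: M ≅ ℤ^1 ⊕ ℤ/4 ⊕ ℤ/4 ⊕ ℤ/4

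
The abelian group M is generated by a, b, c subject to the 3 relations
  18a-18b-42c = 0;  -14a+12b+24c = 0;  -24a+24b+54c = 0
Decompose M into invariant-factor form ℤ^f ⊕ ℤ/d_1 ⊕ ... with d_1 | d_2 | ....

rank_ℚ(R)=3; free=3−3=0
SNF(R) diag = [2, 6, 6] → torsion [2, 6, 6]

Answer: M ≅ ℤ/2 ⊕ ℤ/6 ⊕ ℤ/6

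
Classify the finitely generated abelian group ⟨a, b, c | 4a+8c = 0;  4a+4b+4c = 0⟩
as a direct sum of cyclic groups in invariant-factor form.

rank_ℚ(R)=2; free=3−2=1
SNF(R) diag = [4, 4] → torsion [4, 4]

Answer: M ≅ ℤ^1 ⊕ ℤ/4 ⊕ ℤ/4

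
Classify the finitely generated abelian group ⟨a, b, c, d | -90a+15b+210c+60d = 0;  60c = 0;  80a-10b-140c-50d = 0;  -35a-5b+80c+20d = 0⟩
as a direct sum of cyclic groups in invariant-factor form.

rank_ℚ(R)=4; free=4−4=0
SNF(R) diag = [5, 15, 30, 60] → torsion [5, 15, 30, 60]

Answer: M ≅ ℤ/5 ⊕ ℤ/15 ⊕ ℤ/30 ⊕ ℤ/60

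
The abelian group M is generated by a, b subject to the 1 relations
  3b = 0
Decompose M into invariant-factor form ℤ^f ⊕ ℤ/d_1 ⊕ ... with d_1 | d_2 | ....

rank_ℚ(R)=1; free=2−1=1
SNF(R) diag = [3] → torsion [3]

Answer: M ≅ ℤ^1 ⊕ ℤ/3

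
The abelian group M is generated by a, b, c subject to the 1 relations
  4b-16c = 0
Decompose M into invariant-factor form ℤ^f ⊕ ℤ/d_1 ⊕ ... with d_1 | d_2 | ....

rank_ℚ(R)=1; free=3−1=2
SNF(R) diag = [4] → torsion [4]

Answer: M ≅ ℤ^2 ⊕ ℤ/4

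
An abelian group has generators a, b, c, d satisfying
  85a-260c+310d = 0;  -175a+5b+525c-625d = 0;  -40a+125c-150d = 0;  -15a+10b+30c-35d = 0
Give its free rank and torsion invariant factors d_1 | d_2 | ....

Answer: M ≅ ℤ/5 ⊕ ℤ/5 ⊕ ℤ/5 ⊕ ℤ/5

Derivation:
rank_ℚ(R)=4; free=4−4=0
SNF(R) diag = [5, 5, 5, 5] → torsion [5, 5, 5, 5]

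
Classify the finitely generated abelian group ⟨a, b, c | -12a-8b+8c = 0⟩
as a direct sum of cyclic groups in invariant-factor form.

rank_ℚ(R)=1; free=3−1=2
SNF(R) diag = [4] → torsion [4]

Answer: M ≅ ℤ^2 ⊕ ℤ/4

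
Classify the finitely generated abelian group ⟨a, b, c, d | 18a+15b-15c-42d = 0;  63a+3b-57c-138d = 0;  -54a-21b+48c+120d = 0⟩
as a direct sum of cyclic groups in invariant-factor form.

Answer: M ≅ ℤ^1 ⊕ ℤ/3 ⊕ ℤ/9 ⊕ ℤ/27

Derivation:
rank_ℚ(R)=3; free=4−3=1
SNF(R) diag = [3, 9, 27] → torsion [3, 9, 27]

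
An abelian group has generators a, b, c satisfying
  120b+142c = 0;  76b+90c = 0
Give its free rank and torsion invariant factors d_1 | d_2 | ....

rank_ℚ(R)=2; free=3−2=1
SNF(R) diag = [2, 4] → torsion [2, 4]

Answer: M ≅ ℤ^1 ⊕ ℤ/2 ⊕ ℤ/4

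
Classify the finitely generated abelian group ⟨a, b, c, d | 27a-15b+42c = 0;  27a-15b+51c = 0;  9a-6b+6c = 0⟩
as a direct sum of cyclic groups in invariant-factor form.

rank_ℚ(R)=3; free=4−3=1
SNF(R) diag = [3, 9, 9] → torsion [3, 9, 9]

Answer: M ≅ ℤ^1 ⊕ ℤ/3 ⊕ ℤ/9 ⊕ ℤ/9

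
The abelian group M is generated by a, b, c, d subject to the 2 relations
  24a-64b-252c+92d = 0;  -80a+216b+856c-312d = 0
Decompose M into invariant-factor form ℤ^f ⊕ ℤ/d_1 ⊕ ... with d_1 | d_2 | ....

rank_ℚ(R)=2; free=4−2=2
SNF(R) diag = [4, 8] → torsion [4, 8]

Answer: M ≅ ℤ^2 ⊕ ℤ/4 ⊕ ℤ/8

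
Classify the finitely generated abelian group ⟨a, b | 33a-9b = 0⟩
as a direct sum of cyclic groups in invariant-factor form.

rank_ℚ(R)=1; free=2−1=1
SNF(R) diag = [3] → torsion [3]

Answer: M ≅ ℤ^1 ⊕ ℤ/3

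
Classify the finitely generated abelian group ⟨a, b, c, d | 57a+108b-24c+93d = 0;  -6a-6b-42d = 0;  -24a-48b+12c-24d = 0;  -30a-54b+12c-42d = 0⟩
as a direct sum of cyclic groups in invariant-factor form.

rank_ℚ(R)=4; free=4−4=0
SNF(R) diag = [3, 6, 12, 24] → torsion [3, 6, 12, 24]

Answer: M ≅ ℤ/3 ⊕ ℤ/6 ⊕ ℤ/12 ⊕ ℤ/24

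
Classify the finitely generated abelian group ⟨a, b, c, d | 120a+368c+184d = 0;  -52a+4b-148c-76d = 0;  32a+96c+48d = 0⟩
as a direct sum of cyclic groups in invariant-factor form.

rank_ℚ(R)=3; free=4−3=1
SNF(R) diag = [4, 8, 16] → torsion [4, 8, 16]

Answer: M ≅ ℤ^1 ⊕ ℤ/4 ⊕ ℤ/8 ⊕ ℤ/16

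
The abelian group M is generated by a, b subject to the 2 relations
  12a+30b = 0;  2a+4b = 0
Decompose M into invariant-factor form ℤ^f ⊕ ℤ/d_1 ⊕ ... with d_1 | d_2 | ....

rank_ℚ(R)=2; free=2−2=0
SNF(R) diag = [2, 6] → torsion [2, 6]

Answer: M ≅ ℤ/2 ⊕ ℤ/6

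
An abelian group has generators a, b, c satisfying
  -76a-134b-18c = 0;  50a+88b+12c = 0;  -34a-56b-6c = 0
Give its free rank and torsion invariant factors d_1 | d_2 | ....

Answer: M ≅ ℤ/2 ⊕ ℤ/6 ⊕ ℤ/6

Derivation:
rank_ℚ(R)=3; free=3−3=0
SNF(R) diag = [2, 6, 6] → torsion [2, 6, 6]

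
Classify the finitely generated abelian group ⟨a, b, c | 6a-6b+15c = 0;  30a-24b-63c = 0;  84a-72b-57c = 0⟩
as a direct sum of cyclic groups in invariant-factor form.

rank_ℚ(R)=3; free=3−3=0
SNF(R) diag = [3, 6, 18] → torsion [3, 6, 18]

Answer: M ≅ ℤ/3 ⊕ ℤ/6 ⊕ ℤ/18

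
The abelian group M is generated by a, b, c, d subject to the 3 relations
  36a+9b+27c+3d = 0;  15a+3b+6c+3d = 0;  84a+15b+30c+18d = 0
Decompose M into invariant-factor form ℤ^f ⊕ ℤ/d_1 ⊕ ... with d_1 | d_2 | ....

Answer: M ≅ ℤ^1 ⊕ ℤ/3 ⊕ ℤ/3 ⊕ ℤ/9

Derivation:
rank_ℚ(R)=3; free=4−3=1
SNF(R) diag = [3, 3, 9] → torsion [3, 3, 9]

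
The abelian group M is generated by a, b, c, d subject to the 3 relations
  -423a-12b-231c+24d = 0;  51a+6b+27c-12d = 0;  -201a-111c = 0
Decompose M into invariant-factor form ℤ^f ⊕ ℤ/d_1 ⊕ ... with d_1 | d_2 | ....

Answer: M ≅ ℤ^1 ⊕ ℤ/3 ⊕ ℤ/6 ⊕ ℤ/18

Derivation:
rank_ℚ(R)=3; free=4−3=1
SNF(R) diag = [3, 6, 18] → torsion [3, 6, 18]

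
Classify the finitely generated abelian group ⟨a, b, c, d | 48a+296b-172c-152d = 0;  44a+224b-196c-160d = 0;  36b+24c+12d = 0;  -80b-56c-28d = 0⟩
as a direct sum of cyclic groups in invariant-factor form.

Answer: M ≅ ℤ/4 ⊕ ℤ/4 ⊕ ℤ/12 ⊕ ℤ/36

Derivation:
rank_ℚ(R)=4; free=4−4=0
SNF(R) diag = [4, 4, 12, 36] → torsion [4, 4, 12, 36]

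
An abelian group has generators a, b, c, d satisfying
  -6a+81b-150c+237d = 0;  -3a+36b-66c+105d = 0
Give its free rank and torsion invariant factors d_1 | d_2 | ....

Answer: M ≅ ℤ^2 ⊕ ℤ/3 ⊕ ℤ/9

Derivation:
rank_ℚ(R)=2; free=4−2=2
SNF(R) diag = [3, 9] → torsion [3, 9]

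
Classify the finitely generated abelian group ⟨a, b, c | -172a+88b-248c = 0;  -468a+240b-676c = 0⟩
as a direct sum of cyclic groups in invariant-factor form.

rank_ℚ(R)=2; free=3−2=1
SNF(R) diag = [4, 4] → torsion [4, 4]

Answer: M ≅ ℤ^1 ⊕ ℤ/4 ⊕ ℤ/4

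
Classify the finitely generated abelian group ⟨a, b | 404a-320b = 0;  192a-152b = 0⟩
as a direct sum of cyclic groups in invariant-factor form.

rank_ℚ(R)=2; free=2−2=0
SNF(R) diag = [4, 8] → torsion [4, 8]

Answer: M ≅ ℤ/4 ⊕ ℤ/8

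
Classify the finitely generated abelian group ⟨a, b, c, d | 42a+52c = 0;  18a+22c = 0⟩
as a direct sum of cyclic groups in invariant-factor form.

Answer: M ≅ ℤ^2 ⊕ ℤ/2 ⊕ ℤ/6

Derivation:
rank_ℚ(R)=2; free=4−2=2
SNF(R) diag = [2, 6] → torsion [2, 6]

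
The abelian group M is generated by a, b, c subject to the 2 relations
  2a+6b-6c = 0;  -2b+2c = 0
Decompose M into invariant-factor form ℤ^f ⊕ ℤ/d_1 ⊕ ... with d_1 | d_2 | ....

rank_ℚ(R)=2; free=3−2=1
SNF(R) diag = [2, 2] → torsion [2, 2]

Answer: M ≅ ℤ^1 ⊕ ℤ/2 ⊕ ℤ/2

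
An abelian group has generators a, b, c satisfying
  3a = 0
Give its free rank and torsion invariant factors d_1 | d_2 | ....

Answer: M ≅ ℤ^2 ⊕ ℤ/3

Derivation:
rank_ℚ(R)=1; free=3−1=2
SNF(R) diag = [3] → torsion [3]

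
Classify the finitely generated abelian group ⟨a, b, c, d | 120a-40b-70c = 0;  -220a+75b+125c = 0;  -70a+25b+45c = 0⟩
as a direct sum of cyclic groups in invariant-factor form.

Answer: M ≅ ℤ^1 ⊕ ℤ/5 ⊕ ℤ/10 ⊕ ℤ/30

Derivation:
rank_ℚ(R)=3; free=4−3=1
SNF(R) diag = [5, 10, 30] → torsion [5, 10, 30]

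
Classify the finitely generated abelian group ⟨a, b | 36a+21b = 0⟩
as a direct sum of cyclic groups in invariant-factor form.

rank_ℚ(R)=1; free=2−1=1
SNF(R) diag = [3] → torsion [3]

Answer: M ≅ ℤ^1 ⊕ ℤ/3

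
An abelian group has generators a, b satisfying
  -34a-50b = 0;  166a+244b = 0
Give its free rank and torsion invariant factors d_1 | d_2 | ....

Answer: M ≅ ℤ/2 ⊕ ℤ/2

Derivation:
rank_ℚ(R)=2; free=2−2=0
SNF(R) diag = [2, 2] → torsion [2, 2]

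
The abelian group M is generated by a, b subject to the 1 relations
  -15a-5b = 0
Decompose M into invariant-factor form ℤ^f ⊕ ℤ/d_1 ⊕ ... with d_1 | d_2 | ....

Answer: M ≅ ℤ^1 ⊕ ℤ/5

Derivation:
rank_ℚ(R)=1; free=2−1=1
SNF(R) diag = [5] → torsion [5]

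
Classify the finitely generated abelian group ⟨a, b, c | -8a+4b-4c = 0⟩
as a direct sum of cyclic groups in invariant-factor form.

Answer: M ≅ ℤ^2 ⊕ ℤ/4

Derivation:
rank_ℚ(R)=1; free=3−1=2
SNF(R) diag = [4] → torsion [4]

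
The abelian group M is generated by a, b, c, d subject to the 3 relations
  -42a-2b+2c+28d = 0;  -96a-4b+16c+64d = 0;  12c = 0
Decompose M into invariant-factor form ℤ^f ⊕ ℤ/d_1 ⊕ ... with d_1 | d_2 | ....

rank_ℚ(R)=3; free=4−3=1
SNF(R) diag = [2, 4, 12] → torsion [2, 4, 12]

Answer: M ≅ ℤ^1 ⊕ ℤ/2 ⊕ ℤ/4 ⊕ ℤ/12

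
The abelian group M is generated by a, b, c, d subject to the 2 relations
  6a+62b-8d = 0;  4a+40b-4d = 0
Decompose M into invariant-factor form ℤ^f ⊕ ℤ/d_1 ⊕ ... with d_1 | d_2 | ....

rank_ℚ(R)=2; free=4−2=2
SNF(R) diag = [2, 4] → torsion [2, 4]

Answer: M ≅ ℤ^2 ⊕ ℤ/2 ⊕ ℤ/4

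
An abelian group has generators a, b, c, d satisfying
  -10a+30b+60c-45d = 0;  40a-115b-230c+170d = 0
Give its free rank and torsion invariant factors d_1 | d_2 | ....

rank_ℚ(R)=2; free=4−2=2
SNF(R) diag = [5, 5] → torsion [5, 5]

Answer: M ≅ ℤ^2 ⊕ ℤ/5 ⊕ ℤ/5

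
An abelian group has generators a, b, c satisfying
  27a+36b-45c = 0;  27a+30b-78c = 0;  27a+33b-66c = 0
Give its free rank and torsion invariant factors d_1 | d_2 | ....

rank_ℚ(R)=3; free=3−3=0
SNF(R) diag = [3, 9, 27] → torsion [3, 9, 27]

Answer: M ≅ ℤ/3 ⊕ ℤ/9 ⊕ ℤ/27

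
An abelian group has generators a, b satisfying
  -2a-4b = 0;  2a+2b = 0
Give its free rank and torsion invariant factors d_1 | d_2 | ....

Answer: M ≅ ℤ/2 ⊕ ℤ/2

Derivation:
rank_ℚ(R)=2; free=2−2=0
SNF(R) diag = [2, 2] → torsion [2, 2]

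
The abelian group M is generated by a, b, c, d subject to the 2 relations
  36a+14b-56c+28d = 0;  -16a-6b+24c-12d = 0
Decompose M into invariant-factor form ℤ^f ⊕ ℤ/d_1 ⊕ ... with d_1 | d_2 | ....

Answer: M ≅ ℤ^2 ⊕ ℤ/2 ⊕ ℤ/4

Derivation:
rank_ℚ(R)=2; free=4−2=2
SNF(R) diag = [2, 4] → torsion [2, 4]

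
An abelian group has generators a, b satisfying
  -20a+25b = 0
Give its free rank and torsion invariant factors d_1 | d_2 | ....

rank_ℚ(R)=1; free=2−1=1
SNF(R) diag = [5] → torsion [5]

Answer: M ≅ ℤ^1 ⊕ ℤ/5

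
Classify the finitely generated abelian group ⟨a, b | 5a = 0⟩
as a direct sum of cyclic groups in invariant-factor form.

Answer: M ≅ ℤ^1 ⊕ ℤ/5

Derivation:
rank_ℚ(R)=1; free=2−1=1
SNF(R) diag = [5] → torsion [5]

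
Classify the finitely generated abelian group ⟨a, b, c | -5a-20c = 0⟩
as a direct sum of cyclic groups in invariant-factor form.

Answer: M ≅ ℤ^2 ⊕ ℤ/5

Derivation:
rank_ℚ(R)=1; free=3−1=2
SNF(R) diag = [5] → torsion [5]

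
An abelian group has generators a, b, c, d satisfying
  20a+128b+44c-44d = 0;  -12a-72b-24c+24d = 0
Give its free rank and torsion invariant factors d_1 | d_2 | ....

rank_ℚ(R)=2; free=4−2=2
SNF(R) diag = [4, 12] → torsion [4, 12]

Answer: M ≅ ℤ^2 ⊕ ℤ/4 ⊕ ℤ/12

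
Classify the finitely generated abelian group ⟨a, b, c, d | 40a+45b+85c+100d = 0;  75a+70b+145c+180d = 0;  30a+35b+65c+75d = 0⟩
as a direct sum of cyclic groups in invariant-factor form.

rank_ℚ(R)=3; free=4−3=1
SNF(R) diag = [5, 5, 15] → torsion [5, 5, 15]

Answer: M ≅ ℤ^1 ⊕ ℤ/5 ⊕ ℤ/5 ⊕ ℤ/15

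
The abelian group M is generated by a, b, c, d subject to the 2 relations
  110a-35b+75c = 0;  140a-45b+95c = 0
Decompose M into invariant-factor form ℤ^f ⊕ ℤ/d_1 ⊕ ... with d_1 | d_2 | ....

rank_ℚ(R)=2; free=4−2=2
SNF(R) diag = [5, 10] → torsion [5, 10]

Answer: M ≅ ℤ^2 ⊕ ℤ/5 ⊕ ℤ/10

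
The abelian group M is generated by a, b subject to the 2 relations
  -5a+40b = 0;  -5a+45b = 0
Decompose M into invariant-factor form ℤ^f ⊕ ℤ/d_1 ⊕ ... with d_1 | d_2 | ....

rank_ℚ(R)=2; free=2−2=0
SNF(R) diag = [5, 5] → torsion [5, 5]

Answer: M ≅ ℤ/5 ⊕ ℤ/5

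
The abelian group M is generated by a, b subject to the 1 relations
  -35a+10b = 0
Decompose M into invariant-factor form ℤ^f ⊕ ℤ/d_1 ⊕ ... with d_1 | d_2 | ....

rank_ℚ(R)=1; free=2−1=1
SNF(R) diag = [5] → torsion [5]

Answer: M ≅ ℤ^1 ⊕ ℤ/5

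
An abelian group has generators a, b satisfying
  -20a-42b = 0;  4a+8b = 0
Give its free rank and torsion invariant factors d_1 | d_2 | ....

Answer: M ≅ ℤ/2 ⊕ ℤ/4

Derivation:
rank_ℚ(R)=2; free=2−2=0
SNF(R) diag = [2, 4] → torsion [2, 4]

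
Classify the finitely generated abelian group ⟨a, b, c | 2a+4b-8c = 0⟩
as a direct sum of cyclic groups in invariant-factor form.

rank_ℚ(R)=1; free=3−1=2
SNF(R) diag = [2] → torsion [2]

Answer: M ≅ ℤ^2 ⊕ ℤ/2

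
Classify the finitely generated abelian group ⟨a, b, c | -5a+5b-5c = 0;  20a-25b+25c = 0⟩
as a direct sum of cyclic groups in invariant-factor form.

rank_ℚ(R)=2; free=3−2=1
SNF(R) diag = [5, 5] → torsion [5, 5]

Answer: M ≅ ℤ^1 ⊕ ℤ/5 ⊕ ℤ/5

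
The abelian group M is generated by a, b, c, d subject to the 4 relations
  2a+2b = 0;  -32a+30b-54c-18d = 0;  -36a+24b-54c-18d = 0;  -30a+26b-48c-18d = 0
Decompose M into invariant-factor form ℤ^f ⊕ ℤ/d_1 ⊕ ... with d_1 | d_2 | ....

rank_ℚ(R)=4; free=4−4=0
SNF(R) diag = [2, 2, 6, 18] → torsion [2, 2, 6, 18]

Answer: M ≅ ℤ/2 ⊕ ℤ/2 ⊕ ℤ/6 ⊕ ℤ/18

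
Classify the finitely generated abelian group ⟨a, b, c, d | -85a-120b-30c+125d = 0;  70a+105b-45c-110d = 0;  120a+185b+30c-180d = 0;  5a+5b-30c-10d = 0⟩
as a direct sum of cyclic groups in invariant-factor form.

Answer: M ≅ ℤ/5 ⊕ ℤ/5 ⊕ ℤ/15 ⊕ ℤ/45

Derivation:
rank_ℚ(R)=4; free=4−4=0
SNF(R) diag = [5, 5, 15, 45] → torsion [5, 5, 15, 45]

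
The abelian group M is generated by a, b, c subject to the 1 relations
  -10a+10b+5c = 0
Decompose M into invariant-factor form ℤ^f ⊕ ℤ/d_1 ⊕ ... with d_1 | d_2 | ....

rank_ℚ(R)=1; free=3−1=2
SNF(R) diag = [5] → torsion [5]

Answer: M ≅ ℤ^2 ⊕ ℤ/5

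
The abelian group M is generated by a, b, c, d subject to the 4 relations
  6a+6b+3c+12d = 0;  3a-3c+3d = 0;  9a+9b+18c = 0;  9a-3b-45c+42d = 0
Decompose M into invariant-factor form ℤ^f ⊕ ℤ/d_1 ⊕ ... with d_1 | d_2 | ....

Answer: M ≅ ℤ/3 ⊕ ℤ/3 ⊕ ℤ/9 ⊕ ℤ/18

Derivation:
rank_ℚ(R)=4; free=4−4=0
SNF(R) diag = [3, 3, 9, 18] → torsion [3, 3, 9, 18]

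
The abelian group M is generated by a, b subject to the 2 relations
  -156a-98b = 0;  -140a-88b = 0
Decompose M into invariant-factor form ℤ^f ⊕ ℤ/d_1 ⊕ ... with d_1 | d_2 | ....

rank_ℚ(R)=2; free=2−2=0
SNF(R) diag = [2, 4] → torsion [2, 4]

Answer: M ≅ ℤ/2 ⊕ ℤ/4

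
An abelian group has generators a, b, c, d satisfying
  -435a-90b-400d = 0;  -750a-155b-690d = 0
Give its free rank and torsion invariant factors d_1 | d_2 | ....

Answer: M ≅ ℤ^2 ⊕ ℤ/5 ⊕ ℤ/5

Derivation:
rank_ℚ(R)=2; free=4−2=2
SNF(R) diag = [5, 5] → torsion [5, 5]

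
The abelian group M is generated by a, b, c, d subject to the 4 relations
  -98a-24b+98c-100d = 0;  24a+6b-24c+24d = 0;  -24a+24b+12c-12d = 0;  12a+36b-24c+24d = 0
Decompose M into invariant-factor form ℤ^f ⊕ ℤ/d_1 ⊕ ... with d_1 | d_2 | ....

Answer: M ≅ ℤ/2 ⊕ ℤ/6 ⊕ ℤ/12 ⊕ ℤ/12

Derivation:
rank_ℚ(R)=4; free=4−4=0
SNF(R) diag = [2, 6, 12, 12] → torsion [2, 6, 12, 12]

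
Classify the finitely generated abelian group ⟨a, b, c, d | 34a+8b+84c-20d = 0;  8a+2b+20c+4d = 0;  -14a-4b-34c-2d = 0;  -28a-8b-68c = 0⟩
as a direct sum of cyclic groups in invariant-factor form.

Answer: M ≅ ℤ/2 ⊕ ℤ/2 ⊕ ℤ/2 ⊕ ℤ/4

Derivation:
rank_ℚ(R)=4; free=4−4=0
SNF(R) diag = [2, 2, 2, 4] → torsion [2, 2, 2, 4]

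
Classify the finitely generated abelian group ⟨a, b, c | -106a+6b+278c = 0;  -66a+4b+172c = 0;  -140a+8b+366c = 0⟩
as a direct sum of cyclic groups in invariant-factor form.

Answer: M ≅ ℤ/2 ⊕ ℤ/2 ⊕ ℤ/6

Derivation:
rank_ℚ(R)=3; free=3−3=0
SNF(R) diag = [2, 2, 6] → torsion [2, 2, 6]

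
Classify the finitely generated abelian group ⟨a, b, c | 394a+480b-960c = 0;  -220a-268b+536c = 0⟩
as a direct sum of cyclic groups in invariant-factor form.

rank_ℚ(R)=2; free=3−2=1
SNF(R) diag = [2, 4] → torsion [2, 4]

Answer: M ≅ ℤ^1 ⊕ ℤ/2 ⊕ ℤ/4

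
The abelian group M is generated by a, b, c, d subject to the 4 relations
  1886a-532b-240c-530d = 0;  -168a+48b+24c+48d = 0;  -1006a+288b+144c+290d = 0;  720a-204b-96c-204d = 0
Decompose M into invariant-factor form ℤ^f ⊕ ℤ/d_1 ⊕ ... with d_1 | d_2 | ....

rank_ℚ(R)=4; free=4−4=0
SNF(R) diag = [2, 4, 12, 24] → torsion [2, 4, 12, 24]

Answer: M ≅ ℤ/2 ⊕ ℤ/4 ⊕ ℤ/12 ⊕ ℤ/24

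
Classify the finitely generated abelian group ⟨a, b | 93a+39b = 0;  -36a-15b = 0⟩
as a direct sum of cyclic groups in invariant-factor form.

Answer: M ≅ ℤ/3 ⊕ ℤ/3

Derivation:
rank_ℚ(R)=2; free=2−2=0
SNF(R) diag = [3, 3] → torsion [3, 3]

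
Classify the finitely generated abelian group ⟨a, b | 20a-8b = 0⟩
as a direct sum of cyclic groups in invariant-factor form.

Answer: M ≅ ℤ^1 ⊕ ℤ/4

Derivation:
rank_ℚ(R)=1; free=2−1=1
SNF(R) diag = [4] → torsion [4]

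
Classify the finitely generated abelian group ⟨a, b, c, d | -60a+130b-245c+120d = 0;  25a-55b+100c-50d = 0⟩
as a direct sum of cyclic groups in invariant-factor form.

Answer: M ≅ ℤ^2 ⊕ ℤ/5 ⊕ ℤ/5

Derivation:
rank_ℚ(R)=2; free=4−2=2
SNF(R) diag = [5, 5] → torsion [5, 5]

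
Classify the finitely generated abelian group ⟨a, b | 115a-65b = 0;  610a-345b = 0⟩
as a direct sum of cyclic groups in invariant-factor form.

Answer: M ≅ ℤ/5 ⊕ ℤ/5

Derivation:
rank_ℚ(R)=2; free=2−2=0
SNF(R) diag = [5, 5] → torsion [5, 5]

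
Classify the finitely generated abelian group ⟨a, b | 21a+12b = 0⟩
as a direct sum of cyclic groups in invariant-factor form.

Answer: M ≅ ℤ^1 ⊕ ℤ/3

Derivation:
rank_ℚ(R)=1; free=2−1=1
SNF(R) diag = [3] → torsion [3]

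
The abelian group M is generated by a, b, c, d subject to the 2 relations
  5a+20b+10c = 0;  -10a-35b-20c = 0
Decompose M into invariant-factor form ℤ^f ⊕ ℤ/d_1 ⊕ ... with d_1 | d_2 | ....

rank_ℚ(R)=2; free=4−2=2
SNF(R) diag = [5, 5] → torsion [5, 5]

Answer: M ≅ ℤ^2 ⊕ ℤ/5 ⊕ ℤ/5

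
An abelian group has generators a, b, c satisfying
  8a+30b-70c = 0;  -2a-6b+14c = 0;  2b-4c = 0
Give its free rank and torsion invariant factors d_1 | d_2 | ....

Answer: M ≅ ℤ/2 ⊕ ℤ/2 ⊕ ℤ/2

Derivation:
rank_ℚ(R)=3; free=3−3=0
SNF(R) diag = [2, 2, 2] → torsion [2, 2, 2]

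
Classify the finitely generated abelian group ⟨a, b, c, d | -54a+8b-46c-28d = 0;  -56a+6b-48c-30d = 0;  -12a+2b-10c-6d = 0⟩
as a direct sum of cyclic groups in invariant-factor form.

rank_ℚ(R)=3; free=4−3=1
SNF(R) diag = [2, 2, 2] → torsion [2, 2, 2]

Answer: M ≅ ℤ^1 ⊕ ℤ/2 ⊕ ℤ/2 ⊕ ℤ/2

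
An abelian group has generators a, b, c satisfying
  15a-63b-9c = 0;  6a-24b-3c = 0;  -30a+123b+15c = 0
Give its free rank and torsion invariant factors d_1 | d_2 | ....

rank_ℚ(R)=3; free=3−3=0
SNF(R) diag = [3, 3, 3] → torsion [3, 3, 3]

Answer: M ≅ ℤ/3 ⊕ ℤ/3 ⊕ ℤ/3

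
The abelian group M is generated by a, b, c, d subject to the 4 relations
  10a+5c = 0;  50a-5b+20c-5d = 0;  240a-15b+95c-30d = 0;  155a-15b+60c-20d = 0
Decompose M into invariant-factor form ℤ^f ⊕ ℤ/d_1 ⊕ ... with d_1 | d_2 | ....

rank_ℚ(R)=4; free=4−4=0
SNF(R) diag = [5, 5, 5, 5] → torsion [5, 5, 5, 5]

Answer: M ≅ ℤ/5 ⊕ ℤ/5 ⊕ ℤ/5 ⊕ ℤ/5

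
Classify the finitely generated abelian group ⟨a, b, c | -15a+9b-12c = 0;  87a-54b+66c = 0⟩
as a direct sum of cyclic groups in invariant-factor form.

Answer: M ≅ ℤ^1 ⊕ ℤ/3 ⊕ ℤ/9

Derivation:
rank_ℚ(R)=2; free=3−2=1
SNF(R) diag = [3, 9] → torsion [3, 9]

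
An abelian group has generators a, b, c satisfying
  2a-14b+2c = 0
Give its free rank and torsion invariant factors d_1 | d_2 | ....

rank_ℚ(R)=1; free=3−1=2
SNF(R) diag = [2] → torsion [2]

Answer: M ≅ ℤ^2 ⊕ ℤ/2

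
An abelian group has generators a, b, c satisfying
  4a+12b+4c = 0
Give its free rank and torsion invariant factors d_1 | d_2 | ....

rank_ℚ(R)=1; free=3−1=2
SNF(R) diag = [4] → torsion [4]

Answer: M ≅ ℤ^2 ⊕ ℤ/4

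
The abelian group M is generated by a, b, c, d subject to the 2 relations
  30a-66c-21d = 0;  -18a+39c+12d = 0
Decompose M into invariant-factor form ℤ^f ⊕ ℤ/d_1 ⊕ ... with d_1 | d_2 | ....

Answer: M ≅ ℤ^2 ⊕ ℤ/3 ⊕ ℤ/3

Derivation:
rank_ℚ(R)=2; free=4−2=2
SNF(R) diag = [3, 3] → torsion [3, 3]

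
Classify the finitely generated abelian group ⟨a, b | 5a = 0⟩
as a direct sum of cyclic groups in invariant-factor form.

Answer: M ≅ ℤ^1 ⊕ ℤ/5

Derivation:
rank_ℚ(R)=1; free=2−1=1
SNF(R) diag = [5] → torsion [5]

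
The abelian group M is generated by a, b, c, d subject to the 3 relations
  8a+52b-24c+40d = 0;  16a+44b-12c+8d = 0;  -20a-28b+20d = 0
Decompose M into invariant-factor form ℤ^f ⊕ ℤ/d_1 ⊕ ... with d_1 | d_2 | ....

rank_ℚ(R)=3; free=4−3=1
SNF(R) diag = [4, 12, 12] → torsion [4, 12, 12]

Answer: M ≅ ℤ^1 ⊕ ℤ/4 ⊕ ℤ/12 ⊕ ℤ/12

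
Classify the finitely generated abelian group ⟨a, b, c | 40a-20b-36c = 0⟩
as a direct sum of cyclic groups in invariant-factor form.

rank_ℚ(R)=1; free=3−1=2
SNF(R) diag = [4] → torsion [4]

Answer: M ≅ ℤ^2 ⊕ ℤ/4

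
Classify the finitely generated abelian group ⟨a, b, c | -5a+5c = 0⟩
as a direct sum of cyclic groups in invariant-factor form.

Answer: M ≅ ℤ^2 ⊕ ℤ/5

Derivation:
rank_ℚ(R)=1; free=3−1=2
SNF(R) diag = [5] → torsion [5]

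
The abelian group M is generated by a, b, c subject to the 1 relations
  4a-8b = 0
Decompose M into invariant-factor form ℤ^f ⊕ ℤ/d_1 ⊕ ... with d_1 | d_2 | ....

rank_ℚ(R)=1; free=3−1=2
SNF(R) diag = [4] → torsion [4]

Answer: M ≅ ℤ^2 ⊕ ℤ/4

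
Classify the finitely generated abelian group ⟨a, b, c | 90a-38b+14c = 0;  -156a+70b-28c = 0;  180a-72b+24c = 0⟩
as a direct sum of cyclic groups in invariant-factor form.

Answer: M ≅ ℤ/2 ⊕ ℤ/6 ⊕ ℤ/12

Derivation:
rank_ℚ(R)=3; free=3−3=0
SNF(R) diag = [2, 6, 12] → torsion [2, 6, 12]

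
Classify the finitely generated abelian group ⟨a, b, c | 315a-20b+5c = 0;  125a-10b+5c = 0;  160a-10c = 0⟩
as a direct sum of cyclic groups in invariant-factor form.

Answer: M ≅ ℤ/5 ⊕ ℤ/10 ⊕ ℤ/30

Derivation:
rank_ℚ(R)=3; free=3−3=0
SNF(R) diag = [5, 10, 30] → torsion [5, 10, 30]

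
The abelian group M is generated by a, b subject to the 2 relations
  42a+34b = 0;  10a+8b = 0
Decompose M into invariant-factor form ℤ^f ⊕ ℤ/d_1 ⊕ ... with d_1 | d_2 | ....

Answer: M ≅ ℤ/2 ⊕ ℤ/2

Derivation:
rank_ℚ(R)=2; free=2−2=0
SNF(R) diag = [2, 2] → torsion [2, 2]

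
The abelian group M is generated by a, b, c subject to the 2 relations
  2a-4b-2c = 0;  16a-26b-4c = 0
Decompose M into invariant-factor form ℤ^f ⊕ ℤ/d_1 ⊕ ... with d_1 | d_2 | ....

rank_ℚ(R)=2; free=3−2=1
SNF(R) diag = [2, 6] → torsion [2, 6]

Answer: M ≅ ℤ^1 ⊕ ℤ/2 ⊕ ℤ/6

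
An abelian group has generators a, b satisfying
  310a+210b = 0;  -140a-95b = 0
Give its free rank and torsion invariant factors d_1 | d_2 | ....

Answer: M ≅ ℤ/5 ⊕ ℤ/10

Derivation:
rank_ℚ(R)=2; free=2−2=0
SNF(R) diag = [5, 10] → torsion [5, 10]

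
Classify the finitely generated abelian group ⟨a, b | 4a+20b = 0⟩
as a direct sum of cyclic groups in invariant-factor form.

rank_ℚ(R)=1; free=2−1=1
SNF(R) diag = [4] → torsion [4]

Answer: M ≅ ℤ^1 ⊕ ℤ/4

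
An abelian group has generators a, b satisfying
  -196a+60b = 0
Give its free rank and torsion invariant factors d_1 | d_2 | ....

Answer: M ≅ ℤ^1 ⊕ ℤ/4

Derivation:
rank_ℚ(R)=1; free=2−1=1
SNF(R) diag = [4] → torsion [4]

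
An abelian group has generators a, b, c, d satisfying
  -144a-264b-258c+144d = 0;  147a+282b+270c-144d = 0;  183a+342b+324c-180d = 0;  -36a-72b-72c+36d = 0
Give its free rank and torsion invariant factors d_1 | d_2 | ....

Answer: M ≅ ℤ/3 ⊕ ℤ/6 ⊕ ℤ/12 ⊕ ℤ/36

Derivation:
rank_ℚ(R)=4; free=4−4=0
SNF(R) diag = [3, 6, 12, 36] → torsion [3, 6, 12, 36]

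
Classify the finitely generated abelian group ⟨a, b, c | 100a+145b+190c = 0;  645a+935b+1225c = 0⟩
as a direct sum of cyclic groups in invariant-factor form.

Answer: M ≅ ℤ^1 ⊕ ℤ/5 ⊕ ℤ/5

Derivation:
rank_ℚ(R)=2; free=3−2=1
SNF(R) diag = [5, 5] → torsion [5, 5]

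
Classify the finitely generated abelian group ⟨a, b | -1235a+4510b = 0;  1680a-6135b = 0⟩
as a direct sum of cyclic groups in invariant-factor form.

rank_ℚ(R)=2; free=2−2=0
SNF(R) diag = [5, 15] → torsion [5, 15]

Answer: M ≅ ℤ/5 ⊕ ℤ/15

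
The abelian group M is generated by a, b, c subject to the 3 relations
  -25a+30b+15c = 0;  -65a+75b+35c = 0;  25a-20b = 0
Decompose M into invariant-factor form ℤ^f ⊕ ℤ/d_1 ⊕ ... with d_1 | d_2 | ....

rank_ℚ(R)=3; free=3−3=0
SNF(R) diag = [5, 5, 5] → torsion [5, 5, 5]

Answer: M ≅ ℤ/5 ⊕ ℤ/5 ⊕ ℤ/5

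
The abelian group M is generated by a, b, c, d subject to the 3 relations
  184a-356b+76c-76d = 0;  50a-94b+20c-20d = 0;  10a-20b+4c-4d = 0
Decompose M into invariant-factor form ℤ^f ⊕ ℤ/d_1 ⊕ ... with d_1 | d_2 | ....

Answer: M ≅ ℤ^1 ⊕ ℤ/2 ⊕ ℤ/6 ⊕ ℤ/12

Derivation:
rank_ℚ(R)=3; free=4−3=1
SNF(R) diag = [2, 6, 12] → torsion [2, 6, 12]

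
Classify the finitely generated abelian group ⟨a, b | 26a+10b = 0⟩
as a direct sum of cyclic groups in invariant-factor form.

rank_ℚ(R)=1; free=2−1=1
SNF(R) diag = [2] → torsion [2]

Answer: M ≅ ℤ^1 ⊕ ℤ/2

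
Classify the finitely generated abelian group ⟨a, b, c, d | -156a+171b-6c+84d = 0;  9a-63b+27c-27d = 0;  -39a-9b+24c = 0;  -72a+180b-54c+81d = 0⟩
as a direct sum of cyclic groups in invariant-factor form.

Answer: M ≅ ℤ/3 ⊕ ℤ/3 ⊕ ℤ/9 ⊕ ℤ/27

Derivation:
rank_ℚ(R)=4; free=4−4=0
SNF(R) diag = [3, 3, 9, 27] → torsion [3, 3, 9, 27]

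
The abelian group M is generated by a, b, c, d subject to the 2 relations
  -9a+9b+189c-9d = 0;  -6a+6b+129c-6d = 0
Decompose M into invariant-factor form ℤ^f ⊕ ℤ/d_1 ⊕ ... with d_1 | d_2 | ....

rank_ℚ(R)=2; free=4−2=2
SNF(R) diag = [3, 9] → torsion [3, 9]

Answer: M ≅ ℤ^2 ⊕ ℤ/3 ⊕ ℤ/9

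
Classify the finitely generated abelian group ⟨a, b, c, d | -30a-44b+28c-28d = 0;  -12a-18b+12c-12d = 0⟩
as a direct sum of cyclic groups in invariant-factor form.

Answer: M ≅ ℤ^2 ⊕ ℤ/2 ⊕ ℤ/6

Derivation:
rank_ℚ(R)=2; free=4−2=2
SNF(R) diag = [2, 6] → torsion [2, 6]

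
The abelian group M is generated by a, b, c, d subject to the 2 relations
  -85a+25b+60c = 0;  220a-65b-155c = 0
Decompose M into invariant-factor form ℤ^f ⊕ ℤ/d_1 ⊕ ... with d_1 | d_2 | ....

Answer: M ≅ ℤ^2 ⊕ ℤ/5 ⊕ ℤ/5

Derivation:
rank_ℚ(R)=2; free=4−2=2
SNF(R) diag = [5, 5] → torsion [5, 5]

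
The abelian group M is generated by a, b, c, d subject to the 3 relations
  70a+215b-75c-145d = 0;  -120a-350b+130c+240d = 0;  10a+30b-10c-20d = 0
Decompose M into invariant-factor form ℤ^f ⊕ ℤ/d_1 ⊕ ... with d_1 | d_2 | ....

Answer: M ≅ ℤ^1 ⊕ ℤ/5 ⊕ ℤ/10 ⊕ ℤ/10

Derivation:
rank_ℚ(R)=3; free=4−3=1
SNF(R) diag = [5, 10, 10] → torsion [5, 10, 10]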